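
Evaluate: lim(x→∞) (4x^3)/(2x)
This is an ∞/∞ indeterminate form.

Apply L'Hôpital's rule: differentiate numerator and denominator separately.
  f(x) = 4·x^3   ⇒   f'(x) = 12·x^2
  g(x) = 2·x   ⇒   g'(x) = 2
  lim(x→∞) f'(x)/g'(x) = lim(x→∞) (12·x^2)/(2)
  = ∞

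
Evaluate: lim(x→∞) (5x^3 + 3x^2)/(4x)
This is an ∞/∞ indeterminate form.

Apply L'Hôpital's rule: differentiate numerator and denominator separately.
  f(x) = 5·x^3 + 3·x^2   ⇒   f'(x) = 15·x^2 + 6·x
  g(x) = 4·x   ⇒   g'(x) = 4
  lim(x→∞) f'(x)/g'(x) = lim(x→∞) (15·x^2 + 6·x)/(4)
  = ∞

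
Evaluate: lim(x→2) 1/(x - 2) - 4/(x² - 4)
This is an ∞-∞ indeterminate form.

Combine fractions or rationalize to convert ∞-∞ to 0/0 form:
  lim(x→2) 1/(x - 2) - 4/(x² - 4) = 1/4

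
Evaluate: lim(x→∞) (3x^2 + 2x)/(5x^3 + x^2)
This is an ∞/∞ indeterminate form.

Apply L'Hôpital's rule: differentiate numerator and denominator separately.
  f(x) = 3·x^2 + 2·x   ⇒   f'(x) = 6·x + 2
  g(x) = 5·x^3 + x^2   ⇒   g'(x) = 15·x^2 + 2·x
  lim(x→∞) f'(x)/g'(x) = lim(x→∞) (6·x + 2)/(15·x^2 + 2·x)
  = 0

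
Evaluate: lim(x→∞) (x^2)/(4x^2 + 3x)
This is an ∞/∞ indeterminate form.

Apply L'Hôpital's rule: differentiate numerator and denominator separately.
  f(x) = x^2   ⇒   f'(x) = 2·x
  g(x) = 4·x^2 + 3·x   ⇒   g'(x) = 8·x + 3
  lim(x→∞) f'(x)/g'(x) = lim(x→∞) (2·x)/(8·x + 3)
  = 1/4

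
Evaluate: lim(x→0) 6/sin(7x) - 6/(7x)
This is an ∞-∞ indeterminate form.

Combine fractions or rationalize to convert ∞-∞ to 0/0 form:
  lim(x→0) 6/sin(7x) - 6/(7x) = 0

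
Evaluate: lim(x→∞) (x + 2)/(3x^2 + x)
This is an ∞/∞ indeterminate form.

Apply L'Hôpital's rule: differentiate numerator and denominator separately.
  f(x) = x + 2   ⇒   f'(x) = 1
  g(x) = 3·x^2 + x   ⇒   g'(x) = 6·x + 1
  lim(x→∞) f'(x)/g'(x) = lim(x→∞) (1)/(6·x + 1)
  = 0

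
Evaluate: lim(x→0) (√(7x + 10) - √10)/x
This is a standard limit.

Factor or rationalize the expression:
  lim(x→0) (√(7x + 10) - √10)/x = 7·sqrt(10)/20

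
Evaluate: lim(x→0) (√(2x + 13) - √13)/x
This is a standard limit.

Factor or rationalize the expression:
  lim(x→0) (√(2x + 13) - √13)/x = sqrt(13)/13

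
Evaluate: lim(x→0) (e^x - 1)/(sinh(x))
This is a 0/0 indeterminate form.

Apply L'Hôpital's rule: differentiate numerator and denominator separately.
  f(x) = e^(x) - 1   ⇒   f'(x) = e^(x)
  g(x) = sinh(x)   ⇒   g'(x) = cosh(x)
  lim(x→0) f'(x)/g'(x) = lim(x→0) (e^(x))/(cosh(x))
  = 1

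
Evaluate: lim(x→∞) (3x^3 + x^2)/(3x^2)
This is an ∞/∞ indeterminate form.

Apply L'Hôpital's rule: differentiate numerator and denominator separately.
  f(x) = 3·x^3 + x^2   ⇒   f'(x) = 9·x^2 + 2·x
  g(x) = 3·x^2   ⇒   g'(x) = 6·x
  lim(x→∞) f'(x)/g'(x) = lim(x→∞) (9·x^2 + 2·x)/(6·x)
  = ∞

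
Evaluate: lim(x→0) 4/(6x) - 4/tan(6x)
This is an ∞-∞ indeterminate form.

Combine fractions or rationalize to convert ∞-∞ to 0/0 form:
  lim(x→0) 4/(6x) - 4/tan(6x) = 0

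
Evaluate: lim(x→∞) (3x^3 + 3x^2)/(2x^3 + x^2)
This is an ∞/∞ indeterminate form.

Apply L'Hôpital's rule: differentiate numerator and denominator separately.
  f(x) = 3·x^3 + 3·x^2   ⇒   f'(x) = 9·x^2 + 6·x
  g(x) = 2·x^3 + x^2   ⇒   g'(x) = 6·x^2 + 2·x
  lim(x→∞) f'(x)/g'(x) = lim(x→∞) (9·x^2 + 6·x)/(6·x^2 + 2·x)
  = 3/2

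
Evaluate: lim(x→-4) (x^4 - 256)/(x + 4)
This is a standard limit.

Factor or rationalize the expression:
  lim(x→-4) (x^4 - 256)/(x + 4) = -256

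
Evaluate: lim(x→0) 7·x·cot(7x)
This is a 0·∞ indeterminate form.

Rewrite 0·∞ as a quotient (0/0 or ∞/∞ form), then apply L'Hôpital's rule:
  lim(x→0) 7·x·cot(7x) = 1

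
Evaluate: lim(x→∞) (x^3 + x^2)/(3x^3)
This is an ∞/∞ indeterminate form.

Apply L'Hôpital's rule: differentiate numerator and denominator separately.
  f(x) = x^3 + x^2   ⇒   f'(x) = 3·x^2 + 2·x
  g(x) = 3·x^3   ⇒   g'(x) = 9·x^2
  lim(x→∞) f'(x)/g'(x) = lim(x→∞) (3·x^2 + 2·x)/(9·x^2)
  = 1/3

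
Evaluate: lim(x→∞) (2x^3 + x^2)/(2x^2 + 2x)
This is an ∞/∞ indeterminate form.

Apply L'Hôpital's rule: differentiate numerator and denominator separately.
  f(x) = 2·x^3 + x^2   ⇒   f'(x) = 6·x^2 + 2·x
  g(x) = 2·x^2 + 2·x   ⇒   g'(x) = 4·x + 2
  lim(x→∞) f'(x)/g'(x) = lim(x→∞) (6·x^2 + 2·x)/(4·x + 2)
  = ∞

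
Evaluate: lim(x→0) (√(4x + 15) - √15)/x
This is a standard limit.

Factor or rationalize the expression:
  lim(x→0) (√(4x + 15) - √15)/x = 2·sqrt(15)/15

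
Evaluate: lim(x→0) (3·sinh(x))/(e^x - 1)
This is a 0/0 indeterminate form.

Apply L'Hôpital's rule: differentiate numerator and denominator separately.
  f(x) = 3·sinh(x)   ⇒   f'(x) = 3·cosh(x)
  g(x) = e^(x) - 1   ⇒   g'(x) = e^(x)
  lim(x→0) f'(x)/g'(x) = lim(x→0) (3·cosh(x))/(e^(x))
  = 3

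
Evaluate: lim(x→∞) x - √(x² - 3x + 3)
This is an ∞-∞ indeterminate form.

Combine fractions or rationalize to convert ∞-∞ to 0/0 form:
  lim(x→∞) x - √(x² - 3x + 3) = 3/2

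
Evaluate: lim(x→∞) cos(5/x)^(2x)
This is an exponential indeterminate form.

For exponential indeterminate forms, take the natural log:
  Let L = lim(x→∞) cos(5/x)^(2x)
  Then ln(L) = lim(x→∞) [exponent × ln(base)]
  Evaluate using L'Hôpital or standard limits, then exponentiate.
  L = 1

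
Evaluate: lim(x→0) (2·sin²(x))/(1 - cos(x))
This is a 0/0 indeterminate form.

Apply L'Hôpital's rule: differentiate numerator and denominator separately.
  f(x) = 2·sin(x)^2   ⇒   f'(x) = 4·sin(x)·cos(x)
  g(x) = 1 - cos(x)   ⇒   g'(x) = sin(x)
  lim(x→0) f'(x)/g'(x) = lim(x→0) (4·sin(x)·cos(x))/(sin(x))
  = 4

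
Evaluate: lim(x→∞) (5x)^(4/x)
This is an exponential indeterminate form.

For exponential indeterminate forms, take the natural log:
  Let L = lim(x→∞) (5x)^(4/x)
  Then ln(L) = lim(x→∞) [exponent × ln(base)]
  Evaluate using L'Hôpital or standard limits, then exponentiate.
  L = 1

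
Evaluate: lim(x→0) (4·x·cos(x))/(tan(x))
This is a 0/0 indeterminate form.

Apply L'Hôpital's rule: differentiate numerator and denominator separately.
  f(x) = 4·x·cos(x)   ⇒   f'(x) = -4·x·sin(x) + 4·cos(x)
  g(x) = tan(x)   ⇒   g'(x) = tan(x)^2 + 1
  lim(x→0) f'(x)/g'(x) = lim(x→0) (-4·x·sin(x) + 4·cos(x))/(tan(x)^2 + 1)
  = 4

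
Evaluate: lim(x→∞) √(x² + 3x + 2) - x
This is an ∞-∞ indeterminate form.

Combine fractions or rationalize to convert ∞-∞ to 0/0 form:
  lim(x→∞) √(x² + 3x + 2) - x = 3/2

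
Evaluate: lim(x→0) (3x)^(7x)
This is an exponential indeterminate form.

For exponential indeterminate forms, take the natural log:
  Let L = lim(x→0) (3x)^(7x)
  Then ln(L) = lim(x→0) [exponent × ln(base)]
  Evaluate using L'Hôpital or standard limits, then exponentiate.
  L = 1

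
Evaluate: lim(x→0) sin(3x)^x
This is an exponential indeterminate form.

For exponential indeterminate forms, take the natural log:
  Let L = lim(x→0) sin(3x)^x
  Then ln(L) = lim(x→0) [exponent × ln(base)]
  Evaluate using L'Hôpital or standard limits, then exponentiate.
  L = 1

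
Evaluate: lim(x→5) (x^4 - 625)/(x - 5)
This is a standard limit.

Factor or rationalize the expression:
  lim(x→5) (x^4 - 625)/(x - 5) = 500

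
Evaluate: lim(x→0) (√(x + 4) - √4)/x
This is a standard limit.

Factor or rationalize the expression:
  lim(x→0) (√(x + 4) - √4)/x = 1/4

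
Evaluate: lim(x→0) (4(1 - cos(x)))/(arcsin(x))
This is a 0/0 indeterminate form.

Apply L'Hôpital's rule: differentiate numerator and denominator separately.
  f(x) = 4 - 4·cos(x)   ⇒   f'(x) = 4·sin(x)
  g(x) = asin(x)   ⇒   g'(x) = 1/sqrt(1 - x^2)
  lim(x→0) f'(x)/g'(x) = lim(x→0) (4·sin(x))/(1/sqrt(1 - x^2))
  = 0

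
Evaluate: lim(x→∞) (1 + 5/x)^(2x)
This is an exponential indeterminate form.

For exponential indeterminate forms, take the natural log:
  Let L = lim(x→∞) (1 + 5/x)^(2x)
  Then ln(L) = lim(x→∞) [exponent × ln(base)]
  Evaluate using L'Hôpital or standard limits, then exponentiate.
  L = e^(10)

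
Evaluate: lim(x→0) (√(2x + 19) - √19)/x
This is a standard limit.

Factor or rationalize the expression:
  lim(x→0) (√(2x + 19) - √19)/x = sqrt(19)/19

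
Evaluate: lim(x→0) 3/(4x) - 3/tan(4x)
This is an ∞-∞ indeterminate form.

Combine fractions or rationalize to convert ∞-∞ to 0/0 form:
  lim(x→0) 3/(4x) - 3/tan(4x) = 0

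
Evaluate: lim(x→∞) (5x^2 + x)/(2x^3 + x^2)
This is an ∞/∞ indeterminate form.

Apply L'Hôpital's rule: differentiate numerator and denominator separately.
  f(x) = 5·x^2 + x   ⇒   f'(x) = 10·x + 1
  g(x) = 2·x^3 + x^2   ⇒   g'(x) = 6·x^2 + 2·x
  lim(x→∞) f'(x)/g'(x) = lim(x→∞) (10·x + 1)/(6·x^2 + 2·x)
  = 0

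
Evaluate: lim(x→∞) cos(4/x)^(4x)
This is an exponential indeterminate form.

For exponential indeterminate forms, take the natural log:
  Let L = lim(x→∞) cos(4/x)^(4x)
  Then ln(L) = lim(x→∞) [exponent × ln(base)]
  Evaluate using L'Hôpital or standard limits, then exponentiate.
  L = 1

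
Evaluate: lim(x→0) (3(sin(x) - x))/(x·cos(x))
This is a 0/0 indeterminate form.

Apply L'Hôpital's rule: differentiate numerator and denominator separately.
  f(x) = -3·x + 3·sin(x)   ⇒   f'(x) = 3·cos(x) - 3
  g(x) = x·cos(x)   ⇒   g'(x) = -x·sin(x) + cos(x)
  lim(x→0) f'(x)/g'(x) = lim(x→0) (3·cos(x) - 3)/(-x·sin(x) + cos(x))
  = 0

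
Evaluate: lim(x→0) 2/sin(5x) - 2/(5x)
This is an ∞-∞ indeterminate form.

Combine fractions or rationalize to convert ∞-∞ to 0/0 form:
  lim(x→0) 2/sin(5x) - 2/(5x) = 0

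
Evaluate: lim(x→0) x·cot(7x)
This is a 0·∞ indeterminate form.

Rewrite 0·∞ as a quotient (0/0 or ∞/∞ form), then apply L'Hôpital's rule:
  lim(x→0) x·cot(7x) = 1/7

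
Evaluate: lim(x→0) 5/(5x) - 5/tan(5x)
This is an ∞-∞ indeterminate form.

Combine fractions or rationalize to convert ∞-∞ to 0/0 form:
  lim(x→0) 5/(5x) - 5/tan(5x) = 0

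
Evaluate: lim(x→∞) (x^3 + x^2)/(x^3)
This is an ∞/∞ indeterminate form.

Apply L'Hôpital's rule: differentiate numerator and denominator separately.
  f(x) = x^3 + x^2   ⇒   f'(x) = 3·x^2 + 2·x
  g(x) = x^3   ⇒   g'(x) = 3·x^2
  lim(x→∞) f'(x)/g'(x) = lim(x→∞) (3·x^2 + 2·x)/(3·x^2)
  = 1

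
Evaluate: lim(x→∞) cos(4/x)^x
This is an exponential indeterminate form.

For exponential indeterminate forms, take the natural log:
  Let L = lim(x→∞) cos(4/x)^x
  Then ln(L) = lim(x→∞) [exponent × ln(base)]
  Evaluate using L'Hôpital or standard limits, then exponentiate.
  L = 1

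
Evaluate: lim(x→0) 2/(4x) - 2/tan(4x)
This is an ∞-∞ indeterminate form.

Combine fractions or rationalize to convert ∞-∞ to 0/0 form:
  lim(x→0) 2/(4x) - 2/tan(4x) = 0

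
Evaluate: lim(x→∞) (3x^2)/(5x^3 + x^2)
This is an ∞/∞ indeterminate form.

Apply L'Hôpital's rule: differentiate numerator and denominator separately.
  f(x) = 3·x^2   ⇒   f'(x) = 6·x
  g(x) = 5·x^3 + x^2   ⇒   g'(x) = 15·x^2 + 2·x
  lim(x→∞) f'(x)/g'(x) = lim(x→∞) (6·x)/(15·x^2 + 2·x)
  = 0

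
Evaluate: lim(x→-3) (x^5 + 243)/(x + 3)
This is a standard limit.

Factor or rationalize the expression:
  lim(x→-3) (x^5 + 243)/(x + 3) = 405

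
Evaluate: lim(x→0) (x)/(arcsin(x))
This is a 0/0 indeterminate form.

Apply L'Hôpital's rule: differentiate numerator and denominator separately.
  f(x) = x   ⇒   f'(x) = 1
  g(x) = asin(x)   ⇒   g'(x) = 1/sqrt(1 - x^2)
  lim(x→0) f'(x)/g'(x) = lim(x→0) (1)/(1/sqrt(1 - x^2))
  = 1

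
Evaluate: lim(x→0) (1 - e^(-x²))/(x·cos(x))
This is a 0/0 indeterminate form.

Apply L'Hôpital's rule: differentiate numerator and denominator separately.
  f(x) = 1 - e^(-x^2)   ⇒   f'(x) = 2·x·e^(-x^2)
  g(x) = x·cos(x)   ⇒   g'(x) = -x·sin(x) + cos(x)
  lim(x→0) f'(x)/g'(x) = lim(x→0) (2·x·e^(-x^2))/(-x·sin(x) + cos(x))
  = 0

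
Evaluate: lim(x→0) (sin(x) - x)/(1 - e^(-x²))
This is a 0/0 indeterminate form.

Apply L'Hôpital's rule: differentiate numerator and denominator separately.
  f(x) = -x + sin(x)   ⇒   f'(x) = cos(x) - 1
  g(x) = 1 - e^(-x^2)   ⇒   g'(x) = 2·x·e^(-x^2)
  lim(x→0) f'(x)/g'(x) = lim(x→0) (cos(x) - 1)/(2·x·e^(-x^2))
  = 0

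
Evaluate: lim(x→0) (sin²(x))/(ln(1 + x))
This is a 0/0 indeterminate form.

Apply L'Hôpital's rule: differentiate numerator and denominator separately.
  f(x) = sin(x)^2   ⇒   f'(x) = 2·sin(x)·cos(x)
  g(x) = ln(x + 1)   ⇒   g'(x) = 1/(x + 1)
  lim(x→0) f'(x)/g'(x) = lim(x→0) (2·sin(x)·cos(x))/(1/(x + 1))
  = 0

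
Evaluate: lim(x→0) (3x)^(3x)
This is an exponential indeterminate form.

For exponential indeterminate forms, take the natural log:
  Let L = lim(x→0) (3x)^(3x)
  Then ln(L) = lim(x→0) [exponent × ln(base)]
  Evaluate using L'Hôpital or standard limits, then exponentiate.
  L = 1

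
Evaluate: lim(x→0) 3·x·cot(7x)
This is a 0·∞ indeterminate form.

Rewrite 0·∞ as a quotient (0/0 or ∞/∞ form), then apply L'Hôpital's rule:
  lim(x→0) 3·x·cot(7x) = 3/7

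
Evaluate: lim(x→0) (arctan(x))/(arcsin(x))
This is a 0/0 indeterminate form.

Apply L'Hôpital's rule: differentiate numerator and denominator separately.
  f(x) = atan(x)   ⇒   f'(x) = 1/(x^2 + 1)
  g(x) = asin(x)   ⇒   g'(x) = 1/sqrt(1 - x^2)
  lim(x→0) f'(x)/g'(x) = lim(x→0) (1/(x^2 + 1))/(1/sqrt(1 - x^2))
  = 1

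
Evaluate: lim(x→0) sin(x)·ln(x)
This is a 0·∞ indeterminate form.

Rewrite 0·∞ as a quotient (0/0 or ∞/∞ form), then apply L'Hôpital's rule:
  lim(x→0) sin(x)·ln(x) = 0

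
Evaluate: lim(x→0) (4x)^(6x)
This is an exponential indeterminate form.

For exponential indeterminate forms, take the natural log:
  Let L = lim(x→0) (4x)^(6x)
  Then ln(L) = lim(x→0) [exponent × ln(base)]
  Evaluate using L'Hôpital or standard limits, then exponentiate.
  L = 1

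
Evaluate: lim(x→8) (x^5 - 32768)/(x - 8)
This is a standard limit.

Factor or rationalize the expression:
  lim(x→8) (x^5 - 32768)/(x - 8) = 20480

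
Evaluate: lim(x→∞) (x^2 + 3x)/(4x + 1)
This is an ∞/∞ indeterminate form.

Apply L'Hôpital's rule: differentiate numerator and denominator separately.
  f(x) = x^2 + 3·x   ⇒   f'(x) = 2·x + 3
  g(x) = 4·x + 1   ⇒   g'(x) = 4
  lim(x→∞) f'(x)/g'(x) = lim(x→∞) (2·x + 3)/(4)
  = ∞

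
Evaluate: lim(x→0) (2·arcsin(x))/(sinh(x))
This is a 0/0 indeterminate form.

Apply L'Hôpital's rule: differentiate numerator and denominator separately.
  f(x) = 2·asin(x)   ⇒   f'(x) = 2/sqrt(1 - x^2)
  g(x) = sinh(x)   ⇒   g'(x) = cosh(x)
  lim(x→0) f'(x)/g'(x) = lim(x→0) (2/sqrt(1 - x^2))/(cosh(x))
  = 2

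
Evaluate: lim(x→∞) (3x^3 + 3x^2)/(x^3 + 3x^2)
This is an ∞/∞ indeterminate form.

Apply L'Hôpital's rule: differentiate numerator and denominator separately.
  f(x) = 3·x^3 + 3·x^2   ⇒   f'(x) = 9·x^2 + 6·x
  g(x) = x^3 + 3·x^2   ⇒   g'(x) = 3·x^2 + 6·x
  lim(x→∞) f'(x)/g'(x) = lim(x→∞) (9·x^2 + 6·x)/(3·x^2 + 6·x)
  = 3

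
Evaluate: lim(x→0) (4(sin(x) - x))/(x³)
This is a 0/0 indeterminate form.

Apply L'Hôpital's rule: differentiate numerator and denominator separately.
  f(x) = -4·x + 4·sin(x)   ⇒   f'(x) = 4·cos(x) - 4
  g(x) = x^3   ⇒   g'(x) = 3·x^2
  lim(x→0) f'(x)/g'(x) = lim(x→0) (4·cos(x) - 4)/(3·x^2)
  = -2/3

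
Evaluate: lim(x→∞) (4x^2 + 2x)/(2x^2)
This is an ∞/∞ indeterminate form.

Apply L'Hôpital's rule: differentiate numerator and denominator separately.
  f(x) = 4·x^2 + 2·x   ⇒   f'(x) = 8·x + 2
  g(x) = 2·x^2   ⇒   g'(x) = 4·x
  lim(x→∞) f'(x)/g'(x) = lim(x→∞) (8·x + 2)/(4·x)
  = 2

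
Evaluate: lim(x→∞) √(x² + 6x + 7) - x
This is an ∞-∞ indeterminate form.

Combine fractions or rationalize to convert ∞-∞ to 0/0 form:
  lim(x→∞) √(x² + 6x + 7) - x = 3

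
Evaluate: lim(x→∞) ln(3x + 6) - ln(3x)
This is an ∞-∞ indeterminate form.

Combine fractions or rationalize to convert ∞-∞ to 0/0 form:
  lim(x→∞) ln(3x + 6) - ln(3x) = 0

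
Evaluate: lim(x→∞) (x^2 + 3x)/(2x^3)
This is an ∞/∞ indeterminate form.

Apply L'Hôpital's rule: differentiate numerator and denominator separately.
  f(x) = x^2 + 3·x   ⇒   f'(x) = 2·x + 3
  g(x) = 2·x^3   ⇒   g'(x) = 6·x^2
  lim(x→∞) f'(x)/g'(x) = lim(x→∞) (2·x + 3)/(6·x^2)
  = 0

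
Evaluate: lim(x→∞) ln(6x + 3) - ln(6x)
This is an ∞-∞ indeterminate form.

Combine fractions or rationalize to convert ∞-∞ to 0/0 form:
  lim(x→∞) ln(6x + 3) - ln(6x) = 0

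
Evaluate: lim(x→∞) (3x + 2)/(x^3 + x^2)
This is an ∞/∞ indeterminate form.

Apply L'Hôpital's rule: differentiate numerator and denominator separately.
  f(x) = 3·x + 2   ⇒   f'(x) = 3
  g(x) = x^3 + x^2   ⇒   g'(x) = 3·x^2 + 2·x
  lim(x→∞) f'(x)/g'(x) = lim(x→∞) (3)/(3·x^2 + 2·x)
  = 0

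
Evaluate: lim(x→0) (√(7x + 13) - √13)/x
This is a standard limit.

Factor or rationalize the expression:
  lim(x→0) (√(7x + 13) - √13)/x = 7·sqrt(13)/26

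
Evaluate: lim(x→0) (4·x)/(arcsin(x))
This is a 0/0 indeterminate form.

Apply L'Hôpital's rule: differentiate numerator and denominator separately.
  f(x) = 4·x   ⇒   f'(x) = 4
  g(x) = asin(x)   ⇒   g'(x) = 1/sqrt(1 - x^2)
  lim(x→0) f'(x)/g'(x) = lim(x→0) (4)/(1/sqrt(1 - x^2))
  = 4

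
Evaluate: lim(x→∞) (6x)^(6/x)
This is an exponential indeterminate form.

For exponential indeterminate forms, take the natural log:
  Let L = lim(x→∞) (6x)^(6/x)
  Then ln(L) = lim(x→∞) [exponent × ln(base)]
  Evaluate using L'Hôpital or standard limits, then exponentiate.
  L = 1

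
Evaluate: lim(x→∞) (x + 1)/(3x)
This is an ∞/∞ indeterminate form.

Apply L'Hôpital's rule: differentiate numerator and denominator separately.
  f(x) = x + 1   ⇒   f'(x) = 1
  g(x) = 3·x   ⇒   g'(x) = 3
  lim(x→∞) f'(x)/g'(x) = lim(x→∞) (1)/(3)
  = 1/3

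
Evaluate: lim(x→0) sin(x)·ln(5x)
This is a 0·∞ indeterminate form.

Rewrite 0·∞ as a quotient (0/0 or ∞/∞ form), then apply L'Hôpital's rule:
  lim(x→0) sin(x)·ln(5x) = 0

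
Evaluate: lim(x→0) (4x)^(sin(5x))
This is an exponential indeterminate form.

For exponential indeterminate forms, take the natural log:
  Let L = lim(x→0) (4x)^(sin(5x))
  Then ln(L) = lim(x→0) [exponent × ln(base)]
  Evaluate using L'Hôpital or standard limits, then exponentiate.
  L = 1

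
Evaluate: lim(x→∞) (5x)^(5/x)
This is an exponential indeterminate form.

For exponential indeterminate forms, take the natural log:
  Let L = lim(x→∞) (5x)^(5/x)
  Then ln(L) = lim(x→∞) [exponent × ln(base)]
  Evaluate using L'Hôpital or standard limits, then exponentiate.
  L = 1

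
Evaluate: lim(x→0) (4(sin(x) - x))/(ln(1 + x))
This is a 0/0 indeterminate form.

Apply L'Hôpital's rule: differentiate numerator and denominator separately.
  f(x) = -4·x + 4·sin(x)   ⇒   f'(x) = 4·cos(x) - 4
  g(x) = ln(x + 1)   ⇒   g'(x) = 1/(x + 1)
  lim(x→0) f'(x)/g'(x) = lim(x→0) (4·cos(x) - 4)/(1/(x + 1))
  = 0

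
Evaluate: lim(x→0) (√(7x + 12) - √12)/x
This is a standard limit.

Factor or rationalize the expression:
  lim(x→0) (√(7x + 12) - √12)/x = 7·sqrt(3)/12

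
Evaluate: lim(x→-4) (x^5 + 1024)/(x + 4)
This is a standard limit.

Factor or rationalize the expression:
  lim(x→-4) (x^5 + 1024)/(x + 4) = 1280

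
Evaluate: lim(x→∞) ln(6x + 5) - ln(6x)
This is an ∞-∞ indeterminate form.

Combine fractions or rationalize to convert ∞-∞ to 0/0 form:
  lim(x→∞) ln(6x + 5) - ln(6x) = 0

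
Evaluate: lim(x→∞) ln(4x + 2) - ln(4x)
This is an ∞-∞ indeterminate form.

Combine fractions or rationalize to convert ∞-∞ to 0/0 form:
  lim(x→∞) ln(4x + 2) - ln(4x) = 0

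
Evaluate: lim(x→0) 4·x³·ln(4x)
This is a 0·∞ indeterminate form.

Rewrite 0·∞ as a quotient (0/0 or ∞/∞ form), then apply L'Hôpital's rule:
  lim(x→0) 4·x³·ln(4x) = 0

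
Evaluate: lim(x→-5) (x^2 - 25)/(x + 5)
This is a standard limit.

Factor or rationalize the expression:
  lim(x→-5) (x^2 - 25)/(x + 5) = -10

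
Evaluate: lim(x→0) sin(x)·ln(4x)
This is a 0·∞ indeterminate form.

Rewrite 0·∞ as a quotient (0/0 or ∞/∞ form), then apply L'Hôpital's rule:
  lim(x→0) sin(x)·ln(4x) = 0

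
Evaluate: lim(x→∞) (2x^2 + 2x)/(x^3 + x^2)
This is an ∞/∞ indeterminate form.

Apply L'Hôpital's rule: differentiate numerator and denominator separately.
  f(x) = 2·x^2 + 2·x   ⇒   f'(x) = 4·x + 2
  g(x) = x^3 + x^2   ⇒   g'(x) = 3·x^2 + 2·x
  lim(x→∞) f'(x)/g'(x) = lim(x→∞) (4·x + 2)/(3·x^2 + 2·x)
  = 0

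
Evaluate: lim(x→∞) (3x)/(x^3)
This is an ∞/∞ indeterminate form.

Apply L'Hôpital's rule: differentiate numerator and denominator separately.
  f(x) = 3·x   ⇒   f'(x) = 3
  g(x) = x^3   ⇒   g'(x) = 3·x^2
  lim(x→∞) f'(x)/g'(x) = lim(x→∞) (3)/(3·x^2)
  = 0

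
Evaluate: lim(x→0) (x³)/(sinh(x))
This is a 0/0 indeterminate form.

Apply L'Hôpital's rule: differentiate numerator and denominator separately.
  f(x) = x^3   ⇒   f'(x) = 3·x^2
  g(x) = sinh(x)   ⇒   g'(x) = cosh(x)
  lim(x→0) f'(x)/g'(x) = lim(x→0) (3·x^2)/(cosh(x))
  = 0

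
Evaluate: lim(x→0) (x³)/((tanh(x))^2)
This is a 0/0 indeterminate form.

Apply L'Hôpital's rule: differentiate numerator and denominator separately.
  f(x) = x^3   ⇒   f'(x) = 3·x^2
  g(x) = tanh(x)^2   ⇒   g'(x) = (2 - 2·tanh(x)^2)·tanh(x)
  lim(x→0) f'(x)/g'(x) = lim(x→0) (3·x^2)/((2 - 2·tanh(x)^2)·tanh(x))
  = 0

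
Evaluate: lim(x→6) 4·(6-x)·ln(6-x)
This is a 0·∞ indeterminate form.

Rewrite 0·∞ as a quotient (0/0 or ∞/∞ form), then apply L'Hôpital's rule:
  lim(x→6) 4·(6-x)·ln(6-x) = 0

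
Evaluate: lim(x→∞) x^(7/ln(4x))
This is an exponential indeterminate form.

For exponential indeterminate forms, take the natural log:
  Let L = lim(x→∞) x^(7/ln(4x))
  Then ln(L) = lim(x→∞) [exponent × ln(base)]
  Evaluate using L'Hôpital or standard limits, then exponentiate.
  L = e^(7)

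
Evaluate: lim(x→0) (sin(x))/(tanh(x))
This is a 0/0 indeterminate form.

Apply L'Hôpital's rule: differentiate numerator and denominator separately.
  f(x) = sin(x)   ⇒   f'(x) = cos(x)
  g(x) = tanh(x)   ⇒   g'(x) = 1 - tanh(x)^2
  lim(x→0) f'(x)/g'(x) = lim(x→0) (cos(x))/(1 - tanh(x)^2)
  = 1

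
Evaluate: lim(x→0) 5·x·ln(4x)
This is a 0·∞ indeterminate form.

Rewrite 0·∞ as a quotient (0/0 or ∞/∞ form), then apply L'Hôpital's rule:
  lim(x→0) 5·x·ln(4x) = 0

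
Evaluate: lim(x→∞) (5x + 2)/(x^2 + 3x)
This is an ∞/∞ indeterminate form.

Apply L'Hôpital's rule: differentiate numerator and denominator separately.
  f(x) = 5·x + 2   ⇒   f'(x) = 5
  g(x) = x^2 + 3·x   ⇒   g'(x) = 2·x + 3
  lim(x→∞) f'(x)/g'(x) = lim(x→∞) (5)/(2·x + 3)
  = 0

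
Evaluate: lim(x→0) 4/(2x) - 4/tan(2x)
This is an ∞-∞ indeterminate form.

Combine fractions or rationalize to convert ∞-∞ to 0/0 form:
  lim(x→0) 4/(2x) - 4/tan(2x) = 0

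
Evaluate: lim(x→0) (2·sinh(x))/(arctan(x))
This is a 0/0 indeterminate form.

Apply L'Hôpital's rule: differentiate numerator and denominator separately.
  f(x) = 2·sinh(x)   ⇒   f'(x) = 2·cosh(x)
  g(x) = atan(x)   ⇒   g'(x) = 1/(x^2 + 1)
  lim(x→0) f'(x)/g'(x) = lim(x→0) (2·cosh(x))/(1/(x^2 + 1))
  = 2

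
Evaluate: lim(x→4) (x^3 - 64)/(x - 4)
This is a standard limit.

Factor or rationalize the expression:
  lim(x→4) (x^3 - 64)/(x - 4) = 48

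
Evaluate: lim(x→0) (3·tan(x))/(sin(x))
This is a 0/0 indeterminate form.

Apply L'Hôpital's rule: differentiate numerator and denominator separately.
  f(x) = 3·tan(x)   ⇒   f'(x) = 3·tan(x)^2 + 3
  g(x) = sin(x)   ⇒   g'(x) = cos(x)
  lim(x→0) f'(x)/g'(x) = lim(x→0) (3·tan(x)^2 + 3)/(cos(x))
  = 3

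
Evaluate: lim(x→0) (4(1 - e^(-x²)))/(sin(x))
This is a 0/0 indeterminate form.

Apply L'Hôpital's rule: differentiate numerator and denominator separately.
  f(x) = 4 - 4·e^(-x^2)   ⇒   f'(x) = 8·x·e^(-x^2)
  g(x) = sin(x)   ⇒   g'(x) = cos(x)
  lim(x→0) f'(x)/g'(x) = lim(x→0) (8·x·e^(-x^2))/(cos(x))
  = 0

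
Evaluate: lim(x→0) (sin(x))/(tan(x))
This is a 0/0 indeterminate form.

Apply L'Hôpital's rule: differentiate numerator and denominator separately.
  f(x) = sin(x)   ⇒   f'(x) = cos(x)
  g(x) = tan(x)   ⇒   g'(x) = tan(x)^2 + 1
  lim(x→0) f'(x)/g'(x) = lim(x→0) (cos(x))/(tan(x)^2 + 1)
  = 1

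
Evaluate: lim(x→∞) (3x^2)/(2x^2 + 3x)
This is an ∞/∞ indeterminate form.

Apply L'Hôpital's rule: differentiate numerator and denominator separately.
  f(x) = 3·x^2   ⇒   f'(x) = 6·x
  g(x) = 2·x^2 + 3·x   ⇒   g'(x) = 4·x + 3
  lim(x→∞) f'(x)/g'(x) = lim(x→∞) (6·x)/(4·x + 3)
  = 3/2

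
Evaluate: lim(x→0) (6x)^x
This is an exponential indeterminate form.

For exponential indeterminate forms, take the natural log:
  Let L = lim(x→0) (6x)^x
  Then ln(L) = lim(x→0) [exponent × ln(base)]
  Evaluate using L'Hôpital or standard limits, then exponentiate.
  L = 1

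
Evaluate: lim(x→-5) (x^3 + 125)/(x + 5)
This is a standard limit.

Factor or rationalize the expression:
  lim(x→-5) (x^3 + 125)/(x + 5) = 75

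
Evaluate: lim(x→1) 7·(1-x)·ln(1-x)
This is a 0·∞ indeterminate form.

Rewrite 0·∞ as a quotient (0/0 or ∞/∞ form), then apply L'Hôpital's rule:
  lim(x→1) 7·(1-x)·ln(1-x) = 0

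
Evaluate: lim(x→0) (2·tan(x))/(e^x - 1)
This is a 0/0 indeterminate form.

Apply L'Hôpital's rule: differentiate numerator and denominator separately.
  f(x) = 2·tan(x)   ⇒   f'(x) = 2·tan(x)^2 + 2
  g(x) = e^(x) - 1   ⇒   g'(x) = e^(x)
  lim(x→0) f'(x)/g'(x) = lim(x→0) (2·tan(x)^2 + 2)/(e^(x))
  = 2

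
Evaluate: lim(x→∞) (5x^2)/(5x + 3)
This is an ∞/∞ indeterminate form.

Apply L'Hôpital's rule: differentiate numerator and denominator separately.
  f(x) = 5·x^2   ⇒   f'(x) = 10·x
  g(x) = 5·x + 3   ⇒   g'(x) = 5
  lim(x→∞) f'(x)/g'(x) = lim(x→∞) (10·x)/(5)
  = ∞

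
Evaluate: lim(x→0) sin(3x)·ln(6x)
This is a 0·∞ indeterminate form.

Rewrite 0·∞ as a quotient (0/0 or ∞/∞ form), then apply L'Hôpital's rule:
  lim(x→0) sin(3x)·ln(6x) = 0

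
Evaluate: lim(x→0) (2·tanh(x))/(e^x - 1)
This is a 0/0 indeterminate form.

Apply L'Hôpital's rule: differentiate numerator and denominator separately.
  f(x) = 2·tanh(x)   ⇒   f'(x) = 2 - 2·tanh(x)^2
  g(x) = e^(x) - 1   ⇒   g'(x) = e^(x)
  lim(x→0) f'(x)/g'(x) = lim(x→0) (2 - 2·tanh(x)^2)/(e^(x))
  = 2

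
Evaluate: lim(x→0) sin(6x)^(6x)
This is an exponential indeterminate form.

For exponential indeterminate forms, take the natural log:
  Let L = lim(x→0) sin(6x)^(6x)
  Then ln(L) = lim(x→0) [exponent × ln(base)]
  Evaluate using L'Hôpital or standard limits, then exponentiate.
  L = 1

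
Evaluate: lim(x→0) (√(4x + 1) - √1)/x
This is a standard limit.

Factor or rationalize the expression:
  lim(x→0) (√(4x + 1) - √1)/x = 2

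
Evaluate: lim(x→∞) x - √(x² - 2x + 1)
This is an ∞-∞ indeterminate form.

Combine fractions or rationalize to convert ∞-∞ to 0/0 form:
  lim(x→∞) x - √(x² - 2x + 1) = 1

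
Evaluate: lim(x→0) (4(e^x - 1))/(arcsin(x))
This is a 0/0 indeterminate form.

Apply L'Hôpital's rule: differentiate numerator and denominator separately.
  f(x) = 4·e^(x) - 4   ⇒   f'(x) = 4·e^(x)
  g(x) = asin(x)   ⇒   g'(x) = 1/sqrt(1 - x^2)
  lim(x→0) f'(x)/g'(x) = lim(x→0) (4·e^(x))/(1/sqrt(1 - x^2))
  = 4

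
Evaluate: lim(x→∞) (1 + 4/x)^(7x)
This is an exponential indeterminate form.

For exponential indeterminate forms, take the natural log:
  Let L = lim(x→∞) (1 + 4/x)^(7x)
  Then ln(L) = lim(x→∞) [exponent × ln(base)]
  Evaluate using L'Hôpital or standard limits, then exponentiate.
  L = e^(28)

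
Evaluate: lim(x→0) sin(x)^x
This is an exponential indeterminate form.

For exponential indeterminate forms, take the natural log:
  Let L = lim(x→0) sin(x)^x
  Then ln(L) = lim(x→0) [exponent × ln(base)]
  Evaluate using L'Hôpital or standard limits, then exponentiate.
  L = 1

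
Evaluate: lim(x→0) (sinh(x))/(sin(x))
This is a 0/0 indeterminate form.

Apply L'Hôpital's rule: differentiate numerator and denominator separately.
  f(x) = sinh(x)   ⇒   f'(x) = cosh(x)
  g(x) = sin(x)   ⇒   g'(x) = cos(x)
  lim(x→0) f'(x)/g'(x) = lim(x→0) (cosh(x))/(cos(x))
  = 1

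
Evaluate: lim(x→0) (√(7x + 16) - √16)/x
This is a standard limit.

Factor or rationalize the expression:
  lim(x→0) (√(7x + 16) - √16)/x = 7/8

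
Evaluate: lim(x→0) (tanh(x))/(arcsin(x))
This is a 0/0 indeterminate form.

Apply L'Hôpital's rule: differentiate numerator and denominator separately.
  f(x) = tanh(x)   ⇒   f'(x) = 1 - tanh(x)^2
  g(x) = asin(x)   ⇒   g'(x) = 1/sqrt(1 - x^2)
  lim(x→0) f'(x)/g'(x) = lim(x→0) (1 - tanh(x)^2)/(1/sqrt(1 - x^2))
  = 1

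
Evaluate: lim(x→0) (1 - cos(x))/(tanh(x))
This is a 0/0 indeterminate form.

Apply L'Hôpital's rule: differentiate numerator and denominator separately.
  f(x) = 1 - cos(x)   ⇒   f'(x) = sin(x)
  g(x) = tanh(x)   ⇒   g'(x) = 1 - tanh(x)^2
  lim(x→0) f'(x)/g'(x) = lim(x→0) (sin(x))/(1 - tanh(x)^2)
  = 0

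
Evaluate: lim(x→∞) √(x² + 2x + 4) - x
This is an ∞-∞ indeterminate form.

Combine fractions or rationalize to convert ∞-∞ to 0/0 form:
  lim(x→∞) √(x² + 2x + 4) - x = 1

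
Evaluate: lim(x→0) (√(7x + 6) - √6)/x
This is a standard limit.

Factor or rationalize the expression:
  lim(x→0) (√(7x + 6) - √6)/x = 7·sqrt(6)/12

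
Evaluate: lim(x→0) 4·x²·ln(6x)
This is a 0·∞ indeterminate form.

Rewrite 0·∞ as a quotient (0/0 or ∞/∞ form), then apply L'Hôpital's rule:
  lim(x→0) 4·x²·ln(6x) = 0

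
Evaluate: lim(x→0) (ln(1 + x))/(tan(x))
This is a 0/0 indeterminate form.

Apply L'Hôpital's rule: differentiate numerator and denominator separately.
  f(x) = ln(x + 1)   ⇒   f'(x) = 1/(x + 1)
  g(x) = tan(x)   ⇒   g'(x) = tan(x)^2 + 1
  lim(x→0) f'(x)/g'(x) = lim(x→0) (1/(x + 1))/(tan(x)^2 + 1)
  = 1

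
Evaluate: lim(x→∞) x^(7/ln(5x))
This is an exponential indeterminate form.

For exponential indeterminate forms, take the natural log:
  Let L = lim(x→∞) x^(7/ln(5x))
  Then ln(L) = lim(x→∞) [exponent × ln(base)]
  Evaluate using L'Hôpital or standard limits, then exponentiate.
  L = e^(7)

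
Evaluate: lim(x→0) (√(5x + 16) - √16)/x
This is a standard limit.

Factor or rationalize the expression:
  lim(x→0) (√(5x + 16) - √16)/x = 5/8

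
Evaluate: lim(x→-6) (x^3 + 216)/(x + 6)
This is a standard limit.

Factor or rationalize the expression:
  lim(x→-6) (x^3 + 216)/(x + 6) = 108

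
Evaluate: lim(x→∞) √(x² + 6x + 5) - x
This is an ∞-∞ indeterminate form.

Combine fractions or rationalize to convert ∞-∞ to 0/0 form:
  lim(x→∞) √(x² + 6x + 5) - x = 3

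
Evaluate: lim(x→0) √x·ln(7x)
This is a 0·∞ indeterminate form.

Rewrite 0·∞ as a quotient (0/0 or ∞/∞ form), then apply L'Hôpital's rule:
  lim(x→0) √x·ln(7x) = 0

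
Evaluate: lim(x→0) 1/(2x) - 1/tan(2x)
This is an ∞-∞ indeterminate form.

Combine fractions or rationalize to convert ∞-∞ to 0/0 form:
  lim(x→0) 1/(2x) - 1/tan(2x) = 0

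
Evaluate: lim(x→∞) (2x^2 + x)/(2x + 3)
This is an ∞/∞ indeterminate form.

Apply L'Hôpital's rule: differentiate numerator and denominator separately.
  f(x) = 2·x^2 + x   ⇒   f'(x) = 4·x + 1
  g(x) = 2·x + 3   ⇒   g'(x) = 2
  lim(x→∞) f'(x)/g'(x) = lim(x→∞) (4·x + 1)/(2)
  = ∞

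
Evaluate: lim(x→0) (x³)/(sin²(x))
This is a 0/0 indeterminate form.

Apply L'Hôpital's rule: differentiate numerator and denominator separately.
  f(x) = x^3   ⇒   f'(x) = 3·x^2
  g(x) = sin(x)^2   ⇒   g'(x) = 2·sin(x)·cos(x)
  lim(x→0) f'(x)/g'(x) = lim(x→0) (3·x^2)/(2·sin(x)·cos(x))
  = 0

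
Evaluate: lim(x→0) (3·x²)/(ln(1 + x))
This is a 0/0 indeterminate form.

Apply L'Hôpital's rule: differentiate numerator and denominator separately.
  f(x) = 3·x^2   ⇒   f'(x) = 6·x
  g(x) = ln(x + 1)   ⇒   g'(x) = 1/(x + 1)
  lim(x→0) f'(x)/g'(x) = lim(x→0) (6·x)/(1/(x + 1))
  = 0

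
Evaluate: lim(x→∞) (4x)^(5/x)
This is an exponential indeterminate form.

For exponential indeterminate forms, take the natural log:
  Let L = lim(x→∞) (4x)^(5/x)
  Then ln(L) = lim(x→∞) [exponent × ln(base)]
  Evaluate using L'Hôpital or standard limits, then exponentiate.
  L = 1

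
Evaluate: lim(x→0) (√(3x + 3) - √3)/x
This is a standard limit.

Factor or rationalize the expression:
  lim(x→0) (√(3x + 3) - √3)/x = sqrt(3)/2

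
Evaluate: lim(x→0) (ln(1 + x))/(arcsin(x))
This is a 0/0 indeterminate form.

Apply L'Hôpital's rule: differentiate numerator and denominator separately.
  f(x) = ln(x + 1)   ⇒   f'(x) = 1/(x + 1)
  g(x) = asin(x)   ⇒   g'(x) = 1/sqrt(1 - x^2)
  lim(x→0) f'(x)/g'(x) = lim(x→0) (1/(x + 1))/(1/sqrt(1 - x^2))
  = 1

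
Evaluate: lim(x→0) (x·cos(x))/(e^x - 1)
This is a 0/0 indeterminate form.

Apply L'Hôpital's rule: differentiate numerator and denominator separately.
  f(x) = x·cos(x)   ⇒   f'(x) = -x·sin(x) + cos(x)
  g(x) = e^(x) - 1   ⇒   g'(x) = e^(x)
  lim(x→0) f'(x)/g'(x) = lim(x→0) (-x·sin(x) + cos(x))/(e^(x))
  = 1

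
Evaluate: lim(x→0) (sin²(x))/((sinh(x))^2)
This is a 0/0 indeterminate form.

Apply L'Hôpital's rule: differentiate numerator and denominator separately.
  f(x) = sin(x)^2   ⇒   f'(x) = 2·sin(x)·cos(x)
  g(x) = sinh(x)^2   ⇒   g'(x) = 2·sinh(x)·cosh(x)
  lim(x→0) f'(x)/g'(x) = lim(x→0) (2·sin(x)·cos(x))/(2·sinh(x)·cosh(x))
  = 1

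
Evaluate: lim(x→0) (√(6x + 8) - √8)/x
This is a standard limit.

Factor or rationalize the expression:
  lim(x→0) (√(6x + 8) - √8)/x = 3·sqrt(2)/4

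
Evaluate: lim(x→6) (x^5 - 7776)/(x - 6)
This is a standard limit.

Factor or rationalize the expression:
  lim(x→6) (x^5 - 7776)/(x - 6) = 6480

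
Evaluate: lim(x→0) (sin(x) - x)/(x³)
This is a 0/0 indeterminate form.

Apply L'Hôpital's rule: differentiate numerator and denominator separately.
  f(x) = -x + sin(x)   ⇒   f'(x) = cos(x) - 1
  g(x) = x^3   ⇒   g'(x) = 3·x^2
  lim(x→0) f'(x)/g'(x) = lim(x→0) (cos(x) - 1)/(3·x^2)
  = -1/6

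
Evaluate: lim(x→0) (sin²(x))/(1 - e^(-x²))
This is a 0/0 indeterminate form.

Apply L'Hôpital's rule: differentiate numerator and denominator separately.
  f(x) = sin(x)^2   ⇒   f'(x) = 2·sin(x)·cos(x)
  g(x) = 1 - e^(-x^2)   ⇒   g'(x) = 2·x·e^(-x^2)
  lim(x→0) f'(x)/g'(x) = lim(x→0) (2·sin(x)·cos(x))/(2·x·e^(-x^2))
  = 1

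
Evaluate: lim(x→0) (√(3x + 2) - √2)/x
This is a standard limit.

Factor or rationalize the expression:
  lim(x→0) (√(3x + 2) - √2)/x = 3·sqrt(2)/4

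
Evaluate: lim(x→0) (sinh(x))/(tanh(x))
This is a 0/0 indeterminate form.

Apply L'Hôpital's rule: differentiate numerator and denominator separately.
  f(x) = sinh(x)   ⇒   f'(x) = cosh(x)
  g(x) = tanh(x)   ⇒   g'(x) = 1 - tanh(x)^2
  lim(x→0) f'(x)/g'(x) = lim(x→0) (cosh(x))/(1 - tanh(x)^2)
  = 1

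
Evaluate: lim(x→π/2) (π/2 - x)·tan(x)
This is a 0·∞ indeterminate form.

Rewrite 0·∞ as a quotient (0/0 or ∞/∞ form), then apply L'Hôpital's rule:
  lim(x→π/2) (π/2 - x)·tan(x) = 1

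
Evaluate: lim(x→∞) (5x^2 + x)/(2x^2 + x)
This is an ∞/∞ indeterminate form.

Apply L'Hôpital's rule: differentiate numerator and denominator separately.
  f(x) = 5·x^2 + x   ⇒   f'(x) = 10·x + 1
  g(x) = 2·x^2 + x   ⇒   g'(x) = 4·x + 1
  lim(x→∞) f'(x)/g'(x) = lim(x→∞) (10·x + 1)/(4·x + 1)
  = 5/2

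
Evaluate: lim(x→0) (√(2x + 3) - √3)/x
This is a standard limit.

Factor or rationalize the expression:
  lim(x→0) (√(2x + 3) - √3)/x = sqrt(3)/3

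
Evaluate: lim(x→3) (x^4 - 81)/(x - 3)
This is a standard limit.

Factor or rationalize the expression:
  lim(x→3) (x^4 - 81)/(x - 3) = 108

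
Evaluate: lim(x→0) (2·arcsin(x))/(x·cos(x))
This is a 0/0 indeterminate form.

Apply L'Hôpital's rule: differentiate numerator and denominator separately.
  f(x) = 2·asin(x)   ⇒   f'(x) = 2/sqrt(1 - x^2)
  g(x) = x·cos(x)   ⇒   g'(x) = -x·sin(x) + cos(x)
  lim(x→0) f'(x)/g'(x) = lim(x→0) (2/sqrt(1 - x^2))/(-x·sin(x) + cos(x))
  = 2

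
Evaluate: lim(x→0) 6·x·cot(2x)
This is a 0·∞ indeterminate form.

Rewrite 0·∞ as a quotient (0/0 or ∞/∞ form), then apply L'Hôpital's rule:
  lim(x→0) 6·x·cot(2x) = 3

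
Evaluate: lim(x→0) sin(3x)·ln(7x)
This is a 0·∞ indeterminate form.

Rewrite 0·∞ as a quotient (0/0 or ∞/∞ form), then apply L'Hôpital's rule:
  lim(x→0) sin(3x)·ln(7x) = 0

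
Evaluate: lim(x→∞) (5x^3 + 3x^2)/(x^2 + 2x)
This is an ∞/∞ indeterminate form.

Apply L'Hôpital's rule: differentiate numerator and denominator separately.
  f(x) = 5·x^3 + 3·x^2   ⇒   f'(x) = 15·x^2 + 6·x
  g(x) = x^2 + 2·x   ⇒   g'(x) = 2·x + 2
  lim(x→∞) f'(x)/g'(x) = lim(x→∞) (15·x^2 + 6·x)/(2·x + 2)
  = ∞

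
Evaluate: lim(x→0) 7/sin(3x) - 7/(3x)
This is an ∞-∞ indeterminate form.

Combine fractions or rationalize to convert ∞-∞ to 0/0 form:
  lim(x→0) 7/sin(3x) - 7/(3x) = 0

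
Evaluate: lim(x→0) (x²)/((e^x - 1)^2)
This is a 0/0 indeterminate form.

Apply L'Hôpital's rule: differentiate numerator and denominator separately.
  f(x) = x^2   ⇒   f'(x) = 2·x
  g(x) = (e^(x) - 1)^2   ⇒   g'(x) = 2·(e^(x) - 1)·e^(x)
  lim(x→0) f'(x)/g'(x) = lim(x→0) (2·x)/(2·(e^(x) - 1)·e^(x))
  = 1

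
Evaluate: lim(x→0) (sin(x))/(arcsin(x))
This is a 0/0 indeterminate form.

Apply L'Hôpital's rule: differentiate numerator and denominator separately.
  f(x) = sin(x)   ⇒   f'(x) = cos(x)
  g(x) = asin(x)   ⇒   g'(x) = 1/sqrt(1 - x^2)
  lim(x→0) f'(x)/g'(x) = lim(x→0) (cos(x))/(1/sqrt(1 - x^2))
  = 1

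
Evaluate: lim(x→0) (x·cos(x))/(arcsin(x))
This is a 0/0 indeterminate form.

Apply L'Hôpital's rule: differentiate numerator and denominator separately.
  f(x) = x·cos(x)   ⇒   f'(x) = -x·sin(x) + cos(x)
  g(x) = asin(x)   ⇒   g'(x) = 1/sqrt(1 - x^2)
  lim(x→0) f'(x)/g'(x) = lim(x→0) (-x·sin(x) + cos(x))/(1/sqrt(1 - x^2))
  = 1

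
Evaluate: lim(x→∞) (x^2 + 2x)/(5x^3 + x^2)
This is an ∞/∞ indeterminate form.

Apply L'Hôpital's rule: differentiate numerator and denominator separately.
  f(x) = x^2 + 2·x   ⇒   f'(x) = 2·x + 2
  g(x) = 5·x^3 + x^2   ⇒   g'(x) = 15·x^2 + 2·x
  lim(x→∞) f'(x)/g'(x) = lim(x→∞) (2·x + 2)/(15·x^2 + 2·x)
  = 0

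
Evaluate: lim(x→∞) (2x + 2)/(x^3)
This is an ∞/∞ indeterminate form.

Apply L'Hôpital's rule: differentiate numerator and denominator separately.
  f(x) = 2·x + 2   ⇒   f'(x) = 2
  g(x) = x^3   ⇒   g'(x) = 3·x^2
  lim(x→∞) f'(x)/g'(x) = lim(x→∞) (2)/(3·x^2)
  = 0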